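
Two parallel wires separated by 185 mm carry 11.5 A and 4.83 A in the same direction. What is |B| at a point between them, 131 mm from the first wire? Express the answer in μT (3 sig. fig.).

Each long wire gives B = μ₀I/(2πd). Distances are d₁ = 0.131 m and d₂ = 0.054 m.
B₁ = 1.76×10⁻⁵ T, B₂ = 1.79×10⁻⁵ T.
Between parallel currents the two contributions point in opposite directions, so they subtract. B = |B₁ − B₂| = |1.76×10⁻⁵ − 1.79×10⁻⁵| = 3.32×10⁻⁷ T.

B ≈ 0.332 μT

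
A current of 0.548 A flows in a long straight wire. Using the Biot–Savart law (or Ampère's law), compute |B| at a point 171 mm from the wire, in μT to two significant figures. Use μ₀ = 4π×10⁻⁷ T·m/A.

For an infinitely long straight wire, B = μ₀I/(2πd).
B = (4π×10⁻⁷ × 0.548) / (2π × 0.171) = 6.41×10⁻⁷ T.

B ≈ 0.64 μT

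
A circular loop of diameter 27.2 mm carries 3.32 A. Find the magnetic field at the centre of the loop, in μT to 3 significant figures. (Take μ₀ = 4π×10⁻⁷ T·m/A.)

B ≈ 153 μT

At the centre of a circular loop the Biot–Savart law gives B = μ₀I/(2R) (so R = 0.0136 m).
B = (4π×10⁻⁷ × 3.32) / (2 × 0.0136) = 1.53×10⁻⁴ T.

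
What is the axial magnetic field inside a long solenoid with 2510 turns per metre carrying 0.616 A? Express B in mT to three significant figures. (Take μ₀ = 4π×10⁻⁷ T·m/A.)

Inside a long solenoid, B = μ₀nI with n = 2510 turns/m.
B = 4π×10⁻⁷ × 2510 × 0.616 = 1.94×10⁻³ T.

B ≈ 1.94 mT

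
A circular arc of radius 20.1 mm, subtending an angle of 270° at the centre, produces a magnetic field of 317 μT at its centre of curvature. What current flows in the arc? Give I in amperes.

For a circular arc, B = μ₀Iφ/(4πR) with φ in radians; here φ = 4.712 rad.
So I = 4πRB/(μ₀φ) = 4π × 0.0201 × 3.17×10⁻⁴ / (4π×10⁻⁷ × 4.712) = 13.5 A.

I ≈ 13.5 A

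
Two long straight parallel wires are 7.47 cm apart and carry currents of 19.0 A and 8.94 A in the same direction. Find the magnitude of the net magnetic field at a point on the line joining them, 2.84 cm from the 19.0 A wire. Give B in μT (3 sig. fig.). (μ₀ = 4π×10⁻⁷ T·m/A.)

Each long wire gives B = μ₀I/(2πd). Distances are d₁ = 0.0284 m and d₂ = 0.0463 m.
B₁ = 1.34×10⁻⁴ T, B₂ = 3.86×10⁻⁵ T.
Between parallel currents the two contributions point in opposite directions, so they subtract. B = |B₁ − B₂| = |1.34×10⁻⁴ − 3.86×10⁻⁵| = 9.52×10⁻⁵ T.

B ≈ 95.2 μT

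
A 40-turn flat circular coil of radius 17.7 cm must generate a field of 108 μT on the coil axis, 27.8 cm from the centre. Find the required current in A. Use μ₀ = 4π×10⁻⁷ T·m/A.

For an N-turn coil, B = Nμ₀IR²/[2(R²+z²)^(3/2)] with R = 0.177 m, z = 0.278 m, so I = 2B(R²+z²)^(3/2)/(Nμ₀R²) = 2 × 1.08×10⁻⁴ × 3.58×10⁻² / (40 × 4π×10⁻⁷ × 0.03133) = 4.91 A.

I ≈ 4.91 A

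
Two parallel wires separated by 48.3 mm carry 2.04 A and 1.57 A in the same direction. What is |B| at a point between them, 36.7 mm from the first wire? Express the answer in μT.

Each long wire gives B = μ₀I/(2πd). Distances are d₁ = 0.0367 m and d₂ = 0.0116 m.
B₁ = 1.11×10⁻⁵ T, B₂ = 2.71×10⁻⁵ T.
Between parallel currents the two contributions point in opposite directions, so they subtract. B = |B₁ − B₂| = |1.11×10⁻⁵ − 2.71×10⁻⁵| = 1.60×10⁻⁵ T.

B ≈ 16.0 μT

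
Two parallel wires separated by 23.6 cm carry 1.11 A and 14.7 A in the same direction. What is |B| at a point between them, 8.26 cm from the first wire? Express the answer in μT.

B ≈ 16.5 μT

Each long wire gives B = μ₀I/(2πd). Distances are d₁ = 0.0826 m and d₂ = 0.1534 m.
B₁ = 2.69×10⁻⁶ T, B₂ = 1.92×10⁻⁵ T.
Between parallel currents the two contributions point in opposite directions, so they subtract. B = |B₁ − B₂| = |2.69×10⁻⁶ − 1.92×10⁻⁵| = 1.65×10⁻⁵ T.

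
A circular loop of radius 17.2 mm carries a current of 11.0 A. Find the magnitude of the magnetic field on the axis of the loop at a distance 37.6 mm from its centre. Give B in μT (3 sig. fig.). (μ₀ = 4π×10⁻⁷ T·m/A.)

B ≈ 28.9 μT

On the axis of a circular loop, B = μ₀IR² / [2(R²+z²)^(3/2)].
R² + z² = (0.0172)² + (0.0376)² = 0.00171 m², and (R²+z²)^(3/2) = 7.07×10⁻⁵ m³.
B = (4π×10⁻⁷ × 11.0 × 0.0002958) / (2 × 7.07×10⁻⁵) = 2.89×10⁻⁵ T.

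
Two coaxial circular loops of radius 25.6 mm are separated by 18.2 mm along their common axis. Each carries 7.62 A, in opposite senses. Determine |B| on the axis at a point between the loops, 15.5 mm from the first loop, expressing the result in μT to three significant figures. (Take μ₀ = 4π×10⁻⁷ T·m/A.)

Each loop contributes B = μ₀IR²/[2(R²+z²)^(3/2)] on the axis, with z measured from that loop.
Loop 1 (z = 0.0155 m): B₁ = 1.17×10⁻⁴ T. Loop 2 (z = 0.0027 m): B₂ = 1.84×10⁻⁴ T.
The fields oppose: B = |B₁ − B₂| = 6.69×10⁻⁵ T.

B ≈ 66.9 μT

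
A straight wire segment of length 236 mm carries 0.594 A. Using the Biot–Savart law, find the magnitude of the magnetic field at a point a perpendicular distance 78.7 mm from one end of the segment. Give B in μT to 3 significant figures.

For a finite straight segment, B = (μ₀I/4πd)(sinθ₁ + sinθ₂), where θ₁, θ₂ are the angles from the perpendicular to each end.
The perpendicular foot is at one end, so the two end-offsets along the wire are 0 and L = 0.236 m.
sinθ₁ = 0/√(0²+0.0787²) = 0.0000; sinθ₂ = 0.236/√(0.236²+0.0787²) = 0.9486.
B = (4π×10⁻⁷ × 0.594) / (4π × 0.0787) × (0.0000 + 0.9486) = 7.16×10⁻⁷ T.

B ≈ 0.716 μT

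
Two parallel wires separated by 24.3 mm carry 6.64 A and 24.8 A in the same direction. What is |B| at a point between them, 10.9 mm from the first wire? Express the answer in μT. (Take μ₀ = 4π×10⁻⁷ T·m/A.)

Each long wire gives B = μ₀I/(2πd). Distances are d₁ = 0.0109 m and d₂ = 0.0134 m.
B₁ = 1.22×10⁻⁴ T, B₂ = 3.70×10⁻⁴ T.
Between parallel currents the two contributions point in opposite directions, so they subtract. B = |B₁ − B₂| = |1.22×10⁻⁴ − 3.70×10⁻⁴| = 2.48×10⁻⁴ T.

B ≈ 248 μT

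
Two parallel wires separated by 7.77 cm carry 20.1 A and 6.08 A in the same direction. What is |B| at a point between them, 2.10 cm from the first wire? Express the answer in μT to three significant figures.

Each long wire gives B = μ₀I/(2πd). Distances are d₁ = 0.021 m and d₂ = 0.0567 m.
B₁ = 1.91×10⁻⁴ T, B₂ = 2.14×10⁻⁵ T.
Between parallel currents the two contributions point in opposite directions, so they subtract. B = |B₁ − B₂| = |1.91×10⁻⁴ − 2.14×10⁻⁵| = 1.70×10⁻⁴ T.

B ≈ 170 μT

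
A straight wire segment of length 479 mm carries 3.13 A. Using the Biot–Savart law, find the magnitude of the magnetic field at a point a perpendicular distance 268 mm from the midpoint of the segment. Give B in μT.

For a finite straight segment, B = (μ₀I/4πd)(sinθ₁ + sinθ₂), where θ₁, θ₂ are the angles from the perpendicular to each end.
The perpendicular from the point meets the wire at its midpoint, so each end is L/2 = 0.2395 m away along the wire.
sinθ₁ = 0.2395/√(0.2395²+0.268²) = 0.6663; sinθ₂ = 0.2395/√(0.2395²+0.268²) = 0.6663.
B = (4π×10⁻⁷ × 3.13) / (4π × 0.268) × (0.6663 + 0.6663) = 1.56×10⁻⁶ T.

B ≈ 1.56 μT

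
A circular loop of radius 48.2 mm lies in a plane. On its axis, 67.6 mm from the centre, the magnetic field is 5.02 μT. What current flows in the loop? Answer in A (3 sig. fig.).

On the axis of a loop, B = μ₀IR²/[2(R²+z²)^(3/2)], so I = 2B(R²+z²)^(3/2)/(μ₀R²).
R² + z² = 0.002323 + 0.00457 = 0.006893 m²; raised to 3/2 gives 5.72×10⁻⁴ m³.
I = 2 × 5.02×10⁻⁶ × 5.72×10⁻⁴ / (1.26×10⁻⁶ × 0.002323) = 1.97 A.

I ≈ 1.97 A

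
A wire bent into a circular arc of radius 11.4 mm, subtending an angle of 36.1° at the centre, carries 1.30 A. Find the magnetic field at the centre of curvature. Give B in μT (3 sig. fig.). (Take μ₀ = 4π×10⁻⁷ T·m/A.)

The Biot–Savart field of a circular arc at its centre is B = μ₀Iφ/(4πR), with φ = 0.6301 rad.
B = (4π×10⁻⁷ × 1.30 × 0.6301) / (4π × 0.0114) = 7.18×10⁻⁶ T.

B ≈ 7.18 μT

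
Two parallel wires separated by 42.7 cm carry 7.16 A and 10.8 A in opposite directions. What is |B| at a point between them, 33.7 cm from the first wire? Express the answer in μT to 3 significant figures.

Each long wire gives B = μ₀I/(2πd). Distances are d₁ = 0.337 m and d₂ = 0.09 m.
B₁ = 4.25×10⁻⁶ T, B₂ = 2.40×10⁻⁵ T.
Between antiparallel currents both contributions point the same way, so they add. B = B₁ + B₂ = 4.25×10⁻⁶ + 2.40×10⁻⁵ = 2.82×10⁻⁵ T.

B ≈ 28.2 μT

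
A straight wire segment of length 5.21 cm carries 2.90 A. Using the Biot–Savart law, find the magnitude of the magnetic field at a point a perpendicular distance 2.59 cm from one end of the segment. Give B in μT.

B ≈ 10.0 μT

For a finite straight segment, B = (μ₀I/4πd)(sinθ₁ + sinθ₂), where θ₁, θ₂ are the angles from the perpendicular to each end.
The perpendicular foot is at one end, so the two end-offsets along the wire are 0 and L = 0.0521 m.
sinθ₁ = 0/√(0²+0.0259²) = 0.0000; sinθ₂ = 0.0521/√(0.0521²+0.0259²) = 0.8955.
B = (4π×10⁻⁷ × 2.90) / (4π × 0.0259) × (0.0000 + 0.8955) = 1.00×10⁻⁵ T.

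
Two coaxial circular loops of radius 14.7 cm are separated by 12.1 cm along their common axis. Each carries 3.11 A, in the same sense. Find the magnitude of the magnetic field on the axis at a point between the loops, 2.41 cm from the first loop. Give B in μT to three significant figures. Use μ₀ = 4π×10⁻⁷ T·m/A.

B ≈ 20.5 μT

Each loop contributes B = μ₀IR²/[2(R²+z²)^(3/2)] on the axis, with z measured from that loop.
Loop 1 (z = 0.0241 m): B₁ = 1.28×10⁻⁵ T. Loop 2 (z = 0.0969 m): B₂ = 7.74×10⁻⁶ T.
The fields add: B = B₁ + B₂ = 2.05×10⁻⁵ T.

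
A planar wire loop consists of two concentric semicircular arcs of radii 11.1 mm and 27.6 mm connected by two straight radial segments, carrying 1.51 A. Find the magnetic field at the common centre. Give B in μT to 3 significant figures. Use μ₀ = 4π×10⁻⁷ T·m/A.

The radial connectors point toward the centre, so dl × r̂ = 0 and they contribute nothing.
Each semicircle gives μ₀I/(4R): inner arc 4.27×10⁻⁵ T, outer arc 1.72×10⁻⁵ T.
The two arcs carry current in opposite angular senses, so their fields oppose: B = |4.27×10⁻⁵ − 1.72×10⁻⁵| = 2.55×10⁻⁵ T.

B ≈ 25.5 μT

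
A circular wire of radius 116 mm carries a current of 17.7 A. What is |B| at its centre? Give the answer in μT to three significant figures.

B ≈ 95.9 μT

At the centre of a circular loop the Biot–Savart law gives B = μ₀I/(2R).
B = (4π×10⁻⁷ × 17.7) / (2 × 0.116) = 9.59×10⁻⁵ T.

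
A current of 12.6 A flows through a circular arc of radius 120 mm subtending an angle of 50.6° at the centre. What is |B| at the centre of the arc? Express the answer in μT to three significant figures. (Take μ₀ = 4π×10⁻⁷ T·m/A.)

The Biot–Savart field of a circular arc at its centre is B = μ₀Iφ/(4πR), with φ = 0.8831 rad.
B = (4π×10⁻⁷ × 12.6 × 0.8831) / (4π × 0.12) = 9.27×10⁻⁶ T.

B ≈ 9.27 μT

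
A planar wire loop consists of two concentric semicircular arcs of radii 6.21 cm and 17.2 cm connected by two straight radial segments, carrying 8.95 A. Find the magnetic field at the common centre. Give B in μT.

The radial connectors point toward the centre, so dl × r̂ = 0 and they contribute nothing.
Each semicircle gives μ₀I/(4R): inner arc 4.53×10⁻⁵ T, outer arc 1.63×10⁻⁵ T.
The two arcs carry current in opposite angular senses, so their fields oppose: B = |4.53×10⁻⁵ − 1.63×10⁻⁵| = 2.89×10⁻⁵ T.

B ≈ 28.9 μT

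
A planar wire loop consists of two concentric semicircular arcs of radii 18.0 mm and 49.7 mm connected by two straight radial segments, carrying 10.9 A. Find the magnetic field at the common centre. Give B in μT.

B ≈ 121 μT

The radial connectors point toward the centre, so dl × r̂ = 0 and they contribute nothing.
Each semicircle gives μ₀I/(4R): inner arc 1.90×10⁻⁴ T, outer arc 6.89×10⁻⁵ T.
The two arcs carry current in opposite angular senses, so their fields oppose: B = |1.90×10⁻⁴ − 6.89×10⁻⁵| = 1.21×10⁻⁴ T.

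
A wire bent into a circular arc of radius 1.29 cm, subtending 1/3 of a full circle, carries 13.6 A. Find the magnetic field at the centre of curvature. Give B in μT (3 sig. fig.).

The Biot–Savart field of a circular arc at its centre is B = μ₀Iφ/(4πR), with φ = 2.094 rad.
B = (4π×10⁻⁷ × 13.6 × 2.094) / (4π × 0.0129) = 2.21×10⁻⁴ T.

B ≈ 221 μT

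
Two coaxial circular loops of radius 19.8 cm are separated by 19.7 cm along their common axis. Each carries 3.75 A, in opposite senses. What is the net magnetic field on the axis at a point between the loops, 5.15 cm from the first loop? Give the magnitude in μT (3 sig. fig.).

Each loop contributes B = μ₀IR²/[2(R²+z²)^(3/2)] on the axis, with z measured from that loop.
Loop 1 (z = 0.0515 m): B₁ = 1.08×10⁻⁵ T. Loop 2 (z = 0.1455 m): B₂ = 6.23×10⁻⁶ T.
The fields oppose: B = |B₁ − B₂| = 4.56×10⁻⁶ T.

B ≈ 4.56 μT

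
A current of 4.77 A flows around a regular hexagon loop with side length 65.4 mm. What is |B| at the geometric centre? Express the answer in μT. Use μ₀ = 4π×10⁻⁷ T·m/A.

B ≈ 50.5 μT

Each side is a finite straight segment at perpendicular distance d = a/(2 tan(π/6)) = 0.05664 m from the centre, with end-angles ±π/6.
One side contributes B₁ = (μ₀I/4πd)·2 sin(π/6) = 8.42×10⁻⁶ T.
All 6 sides add in the same direction: B = 6 × 8.42×10⁻⁶ = 5.05×10⁻⁵ T.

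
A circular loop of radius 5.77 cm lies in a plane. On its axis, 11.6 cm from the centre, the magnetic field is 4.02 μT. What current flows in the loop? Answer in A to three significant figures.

On the axis of a loop, B = μ₀IR²/[2(R²+z²)^(3/2)], so I = 2B(R²+z²)^(3/2)/(μ₀R²).
R² + z² = 0.003329 + 0.01346 = 0.01679 m²; raised to 3/2 gives 2.17×10⁻³ m³.
I = 2 × 4.02×10⁻⁶ × 2.17×10⁻³ / (1.26×10⁻⁶ × 0.003329) = 4.18 A.

I ≈ 4.18 A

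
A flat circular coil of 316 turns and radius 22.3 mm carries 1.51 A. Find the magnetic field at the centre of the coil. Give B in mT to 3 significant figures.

B ≈ 13.4 mT

For an N-turn flat coil, B = Nμ₀I/(2R) with R = 0.0223 m.
B = 316 × 4.25×10⁻⁵ T = 1.34×10⁻² T.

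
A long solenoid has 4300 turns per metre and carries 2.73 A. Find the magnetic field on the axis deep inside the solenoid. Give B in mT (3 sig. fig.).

B ≈ 14.8 mT

Inside a long solenoid, B = μ₀nI with n = 4300 turns/m.
B = 4π×10⁻⁷ × 4300 × 2.73 = 1.48×10⁻² T.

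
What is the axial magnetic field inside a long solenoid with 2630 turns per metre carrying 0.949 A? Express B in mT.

B ≈ 3.14 mT

Inside a long solenoid, B = μ₀nI with n = 2630 turns/m.
B = 4π×10⁻⁷ × 2630 × 0.949 = 3.14×10⁻³ T.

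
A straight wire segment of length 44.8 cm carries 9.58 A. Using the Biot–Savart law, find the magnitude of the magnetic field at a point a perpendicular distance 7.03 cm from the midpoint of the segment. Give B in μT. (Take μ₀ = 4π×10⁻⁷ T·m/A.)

B ≈ 26.0 μT

For a finite straight segment, B = (μ₀I/4πd)(sinθ₁ + sinθ₂), where θ₁, θ₂ are the angles from the perpendicular to each end.
The perpendicular from the point meets the wire at its midpoint, so each end is L/2 = 0.224 m away along the wire.
sinθ₁ = 0.224/√(0.224²+0.0703²) = 0.9541; sinθ₂ = 0.224/√(0.224²+0.0703²) = 0.9541.
B = (4π×10⁻⁷ × 9.58) / (4π × 0.0703) × (0.9541 + 0.9541) = 2.60×10⁻⁵ T.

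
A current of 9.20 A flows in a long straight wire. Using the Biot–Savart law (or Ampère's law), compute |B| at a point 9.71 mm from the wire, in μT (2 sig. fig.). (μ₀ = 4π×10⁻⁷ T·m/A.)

B ≈ 190 μT

For an infinitely long straight wire, B = μ₀I/(2πd).
B = (4π×10⁻⁷ × 9.20) / (2π × 0.00971) = 1.89×10⁻⁴ T.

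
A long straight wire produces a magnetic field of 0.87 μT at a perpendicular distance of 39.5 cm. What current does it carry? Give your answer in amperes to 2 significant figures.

I ≈ 1.7 A

For a long straight wire B = μ₀I/(2πd), so I = 2πdB/μ₀.
I = 2π × 0.395 × 8.70×10⁻⁷ / (4π×10⁻⁷) = 1.72 A.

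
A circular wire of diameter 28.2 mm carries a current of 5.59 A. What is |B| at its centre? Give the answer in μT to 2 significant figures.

At the centre of a circular loop the Biot–Savart law gives B = μ₀I/(2R) (so R = 0.0141 m).
B = (4π×10⁻⁷ × 5.59) / (2 × 0.0141) = 2.49×10⁻⁴ T.

B ≈ 250 μT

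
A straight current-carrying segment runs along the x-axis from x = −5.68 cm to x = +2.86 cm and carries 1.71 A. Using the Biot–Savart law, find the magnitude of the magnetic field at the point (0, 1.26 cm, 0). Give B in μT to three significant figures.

For a finite straight segment, B = (μ₀I/4πd)(sinθ₁ + sinθ₂), where θ₁, θ₂ are the angles from the perpendicular to each end.
The perpendicular distance is d = 0.0126 m; the end-offsets along the wire are a = 0.0568 m and b = 0.0286 m.
sinθ₁ = 0.0568/√(0.0568²+0.0126²) = 0.9763; sinθ₂ = 0.0286/√(0.0286²+0.0126²) = 0.9151.
B = (4π×10⁻⁷ × 1.71) / (4π × 0.0126) × (0.9763 + 0.9151) = 2.57×10⁻⁵ T.

B ≈ 25.7 μT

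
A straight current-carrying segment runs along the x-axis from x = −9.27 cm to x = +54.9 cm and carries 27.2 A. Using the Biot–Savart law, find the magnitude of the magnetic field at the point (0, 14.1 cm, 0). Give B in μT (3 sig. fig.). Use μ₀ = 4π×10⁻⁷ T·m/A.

B ≈ 29.3 μT

For a finite straight segment, B = (μ₀I/4πd)(sinθ₁ + sinθ₂), where θ₁, θ₂ are the angles from the perpendicular to each end.
The perpendicular distance is d = 0.141 m; the end-offsets along the wire are a = 0.0927 m and b = 0.549 m.
sinθ₁ = 0.0927/√(0.0927²+0.141²) = 0.5494; sinθ₂ = 0.549/√(0.549²+0.141²) = 0.9686.
B = (4π×10⁻⁷ × 27.2) / (4π × 0.141) × (0.5494 + 0.9686) = 2.93×10⁻⁵ T.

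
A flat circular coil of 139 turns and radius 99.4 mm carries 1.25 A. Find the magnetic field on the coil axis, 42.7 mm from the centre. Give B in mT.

For an N-turn flat coil, B = Nμ₀IR²/[2(R²+z²)^(3/2)] with R = 0.0994 m, z = 0.0427 m.
B = 139 × 6.13×10⁻⁶ T = 8.52×10⁻⁴ T.

B ≈ 0.852 mT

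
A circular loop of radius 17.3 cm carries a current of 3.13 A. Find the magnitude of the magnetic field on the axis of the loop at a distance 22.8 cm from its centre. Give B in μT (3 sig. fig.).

On the axis of a circular loop, B = μ₀IR² / [2(R²+z²)^(3/2)].
R² + z² = (0.173)² + (0.228)² = 0.08191 m², and (R²+z²)^(3/2) = 2.34×10⁻² m³.
B = (4π×10⁻⁷ × 3.13 × 0.02993) / (2 × 2.34×10⁻²) = 2.51×10⁻⁶ T.

B ≈ 2.51 μT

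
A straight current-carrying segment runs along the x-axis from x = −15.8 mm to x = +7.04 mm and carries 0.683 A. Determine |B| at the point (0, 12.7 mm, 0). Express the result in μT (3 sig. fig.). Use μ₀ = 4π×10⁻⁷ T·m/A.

For a finite straight segment, B = (μ₀I/4πd)(sinθ₁ + sinθ₂), where θ₁, θ₂ are the angles from the perpendicular to each end.
The perpendicular distance is d = 0.0127 m; the end-offsets along the wire are a = 0.0158 m and b = 0.00704 m.
sinθ₁ = 0.0158/√(0.0158²+0.0127²) = 0.7794; sinθ₂ = 0.00704/√(0.00704²+0.0127²) = 0.4848.
B = (4π×10⁻⁷ × 0.683) / (4π × 0.0127) × (0.7794 + 0.4848) = 6.80×10⁻⁶ T.

B ≈ 6.80 μT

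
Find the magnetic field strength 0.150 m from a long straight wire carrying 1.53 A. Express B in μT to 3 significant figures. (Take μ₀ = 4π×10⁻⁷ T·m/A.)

For an infinitely long straight wire, B = μ₀I/(2πd).
B = (4π×10⁻⁷ × 1.53) / (2π × 0.15) = 2.04×10⁻⁶ T.

B ≈ 2.04 μT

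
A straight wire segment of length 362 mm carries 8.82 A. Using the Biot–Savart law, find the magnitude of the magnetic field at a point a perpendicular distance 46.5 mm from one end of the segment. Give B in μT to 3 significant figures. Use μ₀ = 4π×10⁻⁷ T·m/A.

For a finite straight segment, B = (μ₀I/4πd)(sinθ₁ + sinθ₂), where θ₁, θ₂ are the angles from the perpendicular to each end.
The perpendicular foot is at one end, so the two end-offsets along the wire are 0 and L = 0.362 m.
sinθ₁ = 0/√(0²+0.0465²) = 0.0000; sinθ₂ = 0.362/√(0.362²+0.0465²) = 0.9919.
B = (4π×10⁻⁷ × 8.82) / (4π × 0.0465) × (0.0000 + 0.9919) = 1.88×10⁻⁵ T.

B ≈ 18.8 μT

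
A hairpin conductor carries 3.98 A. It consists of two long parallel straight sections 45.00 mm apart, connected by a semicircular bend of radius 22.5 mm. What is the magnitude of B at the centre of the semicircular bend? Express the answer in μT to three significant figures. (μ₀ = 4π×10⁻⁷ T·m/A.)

B ≈ 90.9 μT

The semicircular arc contributes B_arc = μ₀I·π/(4πR) = μ₀I/(4R) = 5.56×10⁻⁵ T.
Each semi-infinite lead is at perpendicular distance R = 0.0225 m from the centre, with the perpendicular foot at its near end, so it contributes μ₀I/(4πR); both point the same way, together 3.54×10⁻⁵ T.
Arc and leads all point the same direction: B = 5.56×10⁻⁵ + 3.54×10⁻⁵ = 9.09×10⁻⁵ T.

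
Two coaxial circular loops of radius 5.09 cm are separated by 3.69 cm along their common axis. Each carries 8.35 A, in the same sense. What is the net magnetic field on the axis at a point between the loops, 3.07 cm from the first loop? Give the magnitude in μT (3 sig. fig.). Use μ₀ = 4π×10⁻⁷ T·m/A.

B ≈ 166 μT

Each loop contributes B = μ₀IR²/[2(R²+z²)^(3/2)] on the axis, with z measured from that loop.
Loop 1 (z = 0.0307 m): B₁ = 6.47×10⁻⁵ T. Loop 2 (z = 0.0062 m): B₂ = 1.01×10⁻⁴ T.
The fields add: B = B₁ + B₂ = 1.66×10⁻⁴ T.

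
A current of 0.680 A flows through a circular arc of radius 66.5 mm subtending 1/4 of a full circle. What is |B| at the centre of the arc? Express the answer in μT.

B ≈ 1.61 μT

The Biot–Savart field of a circular arc at its centre is B = μ₀Iφ/(4πR), with φ = 1.571 rad.
B = (4π×10⁻⁷ × 0.680 × 1.571) / (4π × 0.0665) = 1.61×10⁻⁶ T.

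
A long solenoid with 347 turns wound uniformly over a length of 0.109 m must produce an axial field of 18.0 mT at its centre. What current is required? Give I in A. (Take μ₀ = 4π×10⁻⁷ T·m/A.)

Inside a long solenoid B = μ₀nI with n = 3183 m⁻¹, so I = B/(μ₀n).
I = 1.80×10⁻² / (4π×10⁻⁷ × 3183) = 4.50 A.

I ≈ 4.50 A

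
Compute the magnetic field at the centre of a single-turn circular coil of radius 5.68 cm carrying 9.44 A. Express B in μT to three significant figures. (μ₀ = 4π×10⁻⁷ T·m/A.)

B ≈ 104 μT

At the centre of a circular loop the Biot–Savart law gives B = μ₀I/(2R).
B = (4π×10⁻⁷ × 9.44) / (2 × 0.0568) = 1.04×10⁻⁴ T.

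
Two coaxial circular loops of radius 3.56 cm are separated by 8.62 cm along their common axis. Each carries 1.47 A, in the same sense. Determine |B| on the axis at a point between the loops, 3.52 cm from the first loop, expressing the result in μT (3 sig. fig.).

Each loop contributes B = μ₀IR²/[2(R²+z²)^(3/2)] on the axis, with z measured from that loop.
Loop 1 (z = 0.0352 m): B₁ = 9.33×10⁻⁶ T. Loop 2 (z = 0.051 m): B₂ = 4.87×10⁻⁶ T.
The fields add: B = B₁ + B₂ = 1.42×10⁻⁵ T.

B ≈ 14.2 μT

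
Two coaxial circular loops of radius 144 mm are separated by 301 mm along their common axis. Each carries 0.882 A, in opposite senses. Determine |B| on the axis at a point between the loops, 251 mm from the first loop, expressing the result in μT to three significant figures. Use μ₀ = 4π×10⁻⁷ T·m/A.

B ≈ 2.77 μT

Each loop contributes B = μ₀IR²/[2(R²+z²)^(3/2)] on the axis, with z measured from that loop.
Loop 1 (z = 0.251 m): B₁ = 4.74×10⁻⁷ T. Loop 2 (z = 0.05 m): B₂ = 3.24×10⁻⁶ T.
The fields oppose: B = |B₁ − B₂| = 2.77×10⁻⁶ T.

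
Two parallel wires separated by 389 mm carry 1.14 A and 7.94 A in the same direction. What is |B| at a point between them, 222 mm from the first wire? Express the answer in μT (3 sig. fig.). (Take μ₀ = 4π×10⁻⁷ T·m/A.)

B ≈ 8.48 μT

Each long wire gives B = μ₀I/(2πd). Distances are d₁ = 0.222 m and d₂ = 0.167 m.
B₁ = 1.03×10⁻⁶ T, B₂ = 9.51×10⁻⁶ T.
Between parallel currents the two contributions point in opposite directions, so they subtract. B = |B₁ − B₂| = |1.03×10⁻⁶ − 9.51×10⁻⁶| = 8.48×10⁻⁶ T.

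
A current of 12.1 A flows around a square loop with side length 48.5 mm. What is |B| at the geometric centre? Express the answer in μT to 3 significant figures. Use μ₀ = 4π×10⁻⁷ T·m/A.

B ≈ 282 μT

Each side is a finite straight segment at perpendicular distance d = a/(2 tan(π/4)) = 0.02425 m from the centre, with end-angles ±π/4.
One side contributes B₁ = (μ₀I/4πd)·2 sin(π/4) = 7.06×10⁻⁵ T.
All 4 sides add in the same direction: B = 4 × 7.06×10⁻⁵ = 2.82×10⁻⁴ T.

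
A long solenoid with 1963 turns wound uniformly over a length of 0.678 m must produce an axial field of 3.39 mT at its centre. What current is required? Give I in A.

Inside a long solenoid B = μ₀nI with n = 2895 m⁻¹, so I = B/(μ₀n).
I = 3.39×10⁻³ / (4π×10⁻⁷ × 2895) = 0.932 A.

I ≈ 0.932 A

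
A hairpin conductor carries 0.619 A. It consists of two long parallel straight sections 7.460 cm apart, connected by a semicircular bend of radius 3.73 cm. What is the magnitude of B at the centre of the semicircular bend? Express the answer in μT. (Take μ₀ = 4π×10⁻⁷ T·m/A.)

B ≈ 8.53 μT

The semicircular arc contributes B_arc = μ₀I·π/(4πR) = μ₀I/(4R) = 5.21×10⁻⁶ T.
Each semi-infinite lead is at perpendicular distance R = 0.0373 m from the centre, with the perpendicular foot at its near end, so it contributes μ₀I/(4πR); both point the same way, together 3.32×10⁻⁶ T.
Arc and leads all point the same direction: B = 5.21×10⁻⁶ + 3.32×10⁻⁶ = 8.53×10⁻⁶ T.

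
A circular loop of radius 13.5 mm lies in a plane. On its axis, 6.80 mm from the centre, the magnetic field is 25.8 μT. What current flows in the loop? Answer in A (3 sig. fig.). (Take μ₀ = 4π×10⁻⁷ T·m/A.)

On the axis of a loop, B = μ₀IR²/[2(R²+z²)^(3/2)], so I = 2B(R²+z²)^(3/2)/(μ₀R²).
R² + z² = 0.0001822 + 4.624×10⁻⁵ = 0.0002285 m²; raised to 3/2 gives 3.45×10⁻⁶ m³.
I = 2 × 2.58×10⁻⁵ × 3.45×10⁻⁶ / (1.26×10⁻⁶ × 0.0001822) = 0.778 A.

I ≈ 0.778 A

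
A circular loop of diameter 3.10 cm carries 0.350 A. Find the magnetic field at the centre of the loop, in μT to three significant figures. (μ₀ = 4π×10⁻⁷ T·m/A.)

B ≈ 14.2 μT

At the centre of a circular loop the Biot–Savart law gives B = μ₀I/(2R) (so R = 0.0155 m).
B = (4π×10⁻⁷ × 0.350) / (2 × 0.0155) = 1.42×10⁻⁵ T.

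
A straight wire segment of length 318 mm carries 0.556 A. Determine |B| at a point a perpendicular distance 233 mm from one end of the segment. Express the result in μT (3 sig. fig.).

B ≈ 0.192 μT

For a finite straight segment, B = (μ₀I/4πd)(sinθ₁ + sinθ₂), where θ₁, θ₂ are the angles from the perpendicular to each end.
The perpendicular foot is at one end, so the two end-offsets along the wire are 0 and L = 0.318 m.
sinθ₁ = 0/√(0²+0.233²) = 0.0000; sinθ₂ = 0.318/√(0.318²+0.233²) = 0.8066.
B = (4π×10⁻⁷ × 0.556) / (4π × 0.233) × (0.0000 + 0.8066) = 1.92×10⁻⁷ T.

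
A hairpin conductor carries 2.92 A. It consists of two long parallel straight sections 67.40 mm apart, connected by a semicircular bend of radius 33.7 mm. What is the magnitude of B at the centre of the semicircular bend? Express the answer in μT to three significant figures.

B ≈ 44.6 μT

The semicircular arc contributes B_arc = μ₀I·π/(4πR) = μ₀I/(4R) = 2.72×10⁻⁵ T.
Each semi-infinite lead is at perpendicular distance R = 0.0337 m from the centre, with the perpendicular foot at its near end, so it contributes μ₀I/(4πR); both point the same way, together 1.73×10⁻⁵ T.
Arc and leads all point the same direction: B = 2.72×10⁻⁵ + 1.73×10⁻⁵ = 4.46×10⁻⁵ T.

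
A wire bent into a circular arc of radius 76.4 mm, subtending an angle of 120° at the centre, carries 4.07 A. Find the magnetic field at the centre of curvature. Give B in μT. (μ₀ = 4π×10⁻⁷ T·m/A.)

The Biot–Savart field of a circular arc at its centre is B = μ₀Iφ/(4πR), with φ = 2.094 rad.
B = (4π×10⁻⁷ × 4.07 × 2.094) / (4π × 0.0764) = 1.12×10⁻⁵ T.

B ≈ 11.2 μT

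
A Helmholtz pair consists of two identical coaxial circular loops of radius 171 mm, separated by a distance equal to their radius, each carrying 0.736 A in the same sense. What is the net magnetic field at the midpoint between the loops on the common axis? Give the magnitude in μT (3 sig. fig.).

Each loop contributes B = μ₀IR²/[2(R²+z²)^(3/2)] on the axis, with z measured from that loop.
Loop 1 (z = 0.0855 m): B₁ = 1.94×10⁻⁶ T. Loop 2 (z = 0.0855 m): B₂ = 1.94×10⁻⁶ T.
The fields add: B = B₁ + B₂ = 3.87×10⁻⁶ T.

B ≈ 3.87 μT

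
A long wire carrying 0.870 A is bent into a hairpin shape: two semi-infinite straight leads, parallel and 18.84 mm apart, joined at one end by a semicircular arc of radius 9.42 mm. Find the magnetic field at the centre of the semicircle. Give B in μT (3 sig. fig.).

B ≈ 47.5 μT

The semicircular arc contributes B_arc = μ₀I·π/(4πR) = μ₀I/(4R) = 2.90×10⁻⁵ T.
Each semi-infinite lead is at perpendicular distance R = 0.00942 m from the centre, with the perpendicular foot at its near end, so it contributes μ₀I/(4πR); both point the same way, together 1.85×10⁻⁵ T.
Arc and leads all point the same direction: B = 2.90×10⁻⁵ + 1.85×10⁻⁵ = 4.75×10⁻⁵ T.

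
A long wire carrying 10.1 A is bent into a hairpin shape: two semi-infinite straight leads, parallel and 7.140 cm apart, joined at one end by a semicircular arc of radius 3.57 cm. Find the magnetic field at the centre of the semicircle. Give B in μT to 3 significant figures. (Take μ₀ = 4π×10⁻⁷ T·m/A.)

B ≈ 145 μT

The semicircular arc contributes B_arc = μ₀I·π/(4πR) = μ₀I/(4R) = 8.89×10⁻⁵ T.
Each semi-infinite lead is at perpendicular distance R = 0.0357 m from the centre, with the perpendicular foot at its near end, so it contributes μ₀I/(4πR); both point the same way, together 5.66×10⁻⁵ T.
Arc and leads all point the same direction: B = 8.89×10⁻⁵ + 5.66×10⁻⁵ = 1.45×10⁻⁴ T.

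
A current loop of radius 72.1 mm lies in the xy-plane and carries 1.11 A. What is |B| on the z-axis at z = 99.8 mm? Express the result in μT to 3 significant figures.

B ≈ 1.94 μT

On the axis of a circular loop, B = μ₀IR² / [2(R²+z²)^(3/2)].
R² + z² = (0.0721)² + (0.0998)² = 0.01516 m², and (R²+z²)^(3/2) = 1.87×10⁻³ m³.
B = (4π×10⁻⁷ × 1.11 × 0.005198) / (2 × 1.87×10⁻³) = 1.94×10⁻⁶ T.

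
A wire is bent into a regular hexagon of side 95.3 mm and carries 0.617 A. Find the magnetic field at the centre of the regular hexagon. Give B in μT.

Each side is a finite straight segment at perpendicular distance d = a/(2 tan(π/6)) = 0.08253 m from the centre, with end-angles ±π/6.
One side contributes B₁ = (μ₀I/4πd)·2 sin(π/6) = 7.48×10⁻⁷ T.
All 6 sides add in the same direction: B = 6 × 7.48×10⁻⁷ = 4.49×10⁻⁶ T.

B ≈ 4.49 μT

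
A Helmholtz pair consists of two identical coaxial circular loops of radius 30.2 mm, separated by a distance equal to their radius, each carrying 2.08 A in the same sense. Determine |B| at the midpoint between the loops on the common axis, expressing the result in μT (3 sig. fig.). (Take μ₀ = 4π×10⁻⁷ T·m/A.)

B ≈ 61.9 μT

Each loop contributes B = μ₀IR²/[2(R²+z²)^(3/2)] on the axis, with z measured from that loop.
Loop 1 (z = 0.0151 m): B₁ = 3.10×10⁻⁵ T. Loop 2 (z = 0.0151 m): B₂ = 3.10×10⁻⁵ T.
The fields add: B = B₁ + B₂ = 6.19×10⁻⁵ T.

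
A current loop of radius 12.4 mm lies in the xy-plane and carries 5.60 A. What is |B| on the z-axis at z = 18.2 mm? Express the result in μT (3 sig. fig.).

B ≈ 50.7 μT

On the axis of a circular loop, B = μ₀IR² / [2(R²+z²)^(3/2)].
R² + z² = (0.0124)² + (0.0182)² = 0.000485 m², and (R²+z²)^(3/2) = 1.07×10⁻⁵ m³.
B = (4π×10⁻⁷ × 5.60 × 0.0001538) / (2 × 1.07×10⁻⁵) = 5.07×10⁻⁵ T.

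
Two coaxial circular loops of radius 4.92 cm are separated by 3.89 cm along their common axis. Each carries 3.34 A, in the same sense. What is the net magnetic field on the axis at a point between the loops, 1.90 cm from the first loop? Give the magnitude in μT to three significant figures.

Each loop contributes B = μ₀IR²/[2(R²+z²)^(3/2)] on the axis, with z measured from that loop.
Loop 1 (z = 0.019 m): B₁ = 3.46×10⁻⁵ T. Loop 2 (z = 0.0199 m): B₂ = 3.40×10⁻⁵ T.
The fields add: B = B₁ + B₂ = 6.86×10⁻⁵ T.

B ≈ 68.6 μT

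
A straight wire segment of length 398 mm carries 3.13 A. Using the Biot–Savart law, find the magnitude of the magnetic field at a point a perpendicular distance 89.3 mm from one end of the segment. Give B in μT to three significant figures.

B ≈ 3.42 μT

For a finite straight segment, B = (μ₀I/4πd)(sinθ₁ + sinθ₂), where θ₁, θ₂ are the angles from the perpendicular to each end.
The perpendicular foot is at one end, so the two end-offsets along the wire are 0 and L = 0.398 m.
sinθ₁ = 0/√(0²+0.0893²) = 0.0000; sinθ₂ = 0.398/√(0.398²+0.0893²) = 0.9757.
B = (4π×10⁻⁷ × 3.13) / (4π × 0.0893) × (0.0000 + 0.9757) = 3.42×10⁻⁶ T.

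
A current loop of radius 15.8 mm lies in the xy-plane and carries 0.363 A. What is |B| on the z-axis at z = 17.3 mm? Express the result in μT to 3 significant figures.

B ≈ 4.43 μT

On the axis of a circular loop, B = μ₀IR² / [2(R²+z²)^(3/2)].
R² + z² = (0.0158)² + (0.0173)² = 0.0005489 m², and (R²+z²)^(3/2) = 1.29×10⁻⁵ m³.
B = (4π×10⁻⁷ × 0.363 × 0.0002496) / (2 × 1.29×10⁻⁵) = 4.43×10⁻⁶ T.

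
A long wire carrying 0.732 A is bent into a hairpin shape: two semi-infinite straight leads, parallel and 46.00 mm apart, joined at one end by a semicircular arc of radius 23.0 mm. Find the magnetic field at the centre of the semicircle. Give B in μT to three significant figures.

B ≈ 16.4 μT

The semicircular arc contributes B_arc = μ₀I·π/(4πR) = μ₀I/(4R) = 1.00×10⁻⁵ T.
Each semi-infinite lead is at perpendicular distance R = 0.023 m from the centre, with the perpendicular foot at its near end, so it contributes μ₀I/(4πR); both point the same way, together 6.37×10⁻⁶ T.
Arc and leads all point the same direction: B = 1.00×10⁻⁵ + 6.37×10⁻⁶ = 1.64×10⁻⁵ T.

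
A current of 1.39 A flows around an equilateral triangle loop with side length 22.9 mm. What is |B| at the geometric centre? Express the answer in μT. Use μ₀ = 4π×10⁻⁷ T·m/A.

Each side is a finite straight segment at perpendicular distance d = a/(2 tan(π/3)) = 0.006611 m from the centre, with end-angles ±π/3.
One side contributes B₁ = (μ₀I/4πd)·2 sin(π/3) = 3.64×10⁻⁵ T.
All 3 sides add in the same direction: B = 3 × 3.64×10⁻⁵ = 1.09×10⁻⁴ T.

B ≈ 109 μT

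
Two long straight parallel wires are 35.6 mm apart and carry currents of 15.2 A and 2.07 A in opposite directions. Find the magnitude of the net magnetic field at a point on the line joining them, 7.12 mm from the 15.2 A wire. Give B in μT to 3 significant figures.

B ≈ 442 μT

Each long wire gives B = μ₀I/(2πd). Distances are d₁ = 0.00712 m and d₂ = 0.02848 m.
B₁ = 4.27×10⁻⁴ T, B₂ = 1.45×10⁻⁵ T.
Between antiparallel currents both contributions point the same way, so they add. B = B₁ + B₂ = 4.27×10⁻⁴ + 1.45×10⁻⁵ = 4.42×10⁻⁴ T.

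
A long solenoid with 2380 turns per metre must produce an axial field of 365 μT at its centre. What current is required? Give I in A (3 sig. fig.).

I ≈ 0.122 A

Inside a long solenoid B = μ₀nI with n = 2380 m⁻¹, so I = B/(μ₀n).
I = 3.65×10⁻⁴ / (4π×10⁻⁷ × 2380) = 0.122 A.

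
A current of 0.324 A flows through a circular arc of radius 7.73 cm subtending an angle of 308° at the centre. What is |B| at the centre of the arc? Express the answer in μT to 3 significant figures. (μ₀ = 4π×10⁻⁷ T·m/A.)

The Biot–Savart field of a circular arc at its centre is B = μ₀Iφ/(4πR), with φ = 5.376 rad.
B = (4π×10⁻⁷ × 0.324 × 5.376) / (4π × 0.0773) = 2.25×10⁻⁶ T.

B ≈ 2.25 μT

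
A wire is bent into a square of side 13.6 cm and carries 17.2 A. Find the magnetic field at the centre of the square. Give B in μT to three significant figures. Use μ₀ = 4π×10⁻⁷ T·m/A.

Each side is a finite straight segment at perpendicular distance d = a/(2 tan(π/4)) = 0.068 m from the centre, with end-angles ±π/4.
One side contributes B₁ = (μ₀I/4πd)·2 sin(π/4) = 3.58×10⁻⁵ T.
All 4 sides add in the same direction: B = 4 × 3.58×10⁻⁵ = 1.43×10⁻⁴ T.

B ≈ 143 μT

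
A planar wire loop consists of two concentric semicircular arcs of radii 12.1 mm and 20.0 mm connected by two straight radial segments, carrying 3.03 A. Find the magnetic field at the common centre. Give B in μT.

The radial connectors point toward the centre, so dl × r̂ = 0 and they contribute nothing.
Each semicircle gives μ₀I/(4R): inner arc 7.87×10⁻⁵ T, outer arc 4.76×10⁻⁵ T.
The two arcs carry current in opposite angular senses, so their fields oppose: B = |7.87×10⁻⁵ − 4.76×10⁻⁵| = 3.11×10⁻⁵ T.

B ≈ 31.1 μT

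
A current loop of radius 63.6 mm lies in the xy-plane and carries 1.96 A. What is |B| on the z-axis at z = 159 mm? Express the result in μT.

B ≈ 0.992 μT

On the axis of a circular loop, B = μ₀IR² / [2(R²+z²)^(3/2)].
R² + z² = (0.0636)² + (0.159)² = 0.02933 m², and (R²+z²)^(3/2) = 5.02×10⁻³ m³.
B = (4π×10⁻⁷ × 1.96 × 0.004045) / (2 × 5.02×10⁻³) = 9.92×10⁻⁷ T.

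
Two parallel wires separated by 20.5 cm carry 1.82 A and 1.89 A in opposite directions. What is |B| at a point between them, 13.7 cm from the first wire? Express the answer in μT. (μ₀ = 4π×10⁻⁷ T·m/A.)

B ≈ 8.22 μT

Each long wire gives B = μ₀I/(2πd). Distances are d₁ = 0.137 m and d₂ = 0.068 m.
B₁ = 2.66×10⁻⁶ T, B₂ = 5.56×10⁻⁶ T.
Between antiparallel currents both contributions point the same way, so they add. B = B₁ + B₂ = 2.66×10⁻⁶ + 5.56×10⁻⁶ = 8.22×10⁻⁶ T.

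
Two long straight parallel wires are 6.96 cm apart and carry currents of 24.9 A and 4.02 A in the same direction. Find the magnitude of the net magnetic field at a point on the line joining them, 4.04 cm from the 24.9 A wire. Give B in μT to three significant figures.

B ≈ 95.7 μT

Each long wire gives B = μ₀I/(2πd). Distances are d₁ = 0.0404 m and d₂ = 0.0292 m.
B₁ = 1.23×10⁻⁴ T, B₂ = 2.75×10⁻⁵ T.
Between parallel currents the two contributions point in opposite directions, so they subtract. B = |B₁ − B₂| = |1.23×10⁻⁴ − 2.75×10⁻⁵| = 9.57×10⁻⁵ T.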